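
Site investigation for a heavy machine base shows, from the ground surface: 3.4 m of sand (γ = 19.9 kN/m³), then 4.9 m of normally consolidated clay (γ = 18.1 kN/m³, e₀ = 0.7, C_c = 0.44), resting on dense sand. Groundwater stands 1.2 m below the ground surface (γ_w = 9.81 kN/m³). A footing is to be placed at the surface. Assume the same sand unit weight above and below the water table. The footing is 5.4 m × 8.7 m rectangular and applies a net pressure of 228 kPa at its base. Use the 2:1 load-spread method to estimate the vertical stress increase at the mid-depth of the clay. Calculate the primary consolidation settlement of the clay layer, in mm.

S_c ≈ 378 mm

Mid-depth of clay below the ground surface: z = 3.4 + 4.9/2 = 5.85 m.
Total vertical stress at mid-clay: σ_v = 19.9×3.4 + 18.1×2.45 = 112 kPa.
Pore pressure: u = 9.81×(5.85 − 1.2) = 45.617 kPa.
Initial effective stress: σ'_0 = σ_v − u = 112 − 45.617 = 66.383 kPa.
Stress increase at mid-clay by the 2:1 spreading method:
Δσ = qBL/((B+z)(L+z)) = 228×5.4×8.7/((5.4+5.85)(8.7+5.85)) = 65.438 kPa
Final effective stress: σ'_f = σ'_0 + Δσ = 66.383 + 65.438 = 131.82 kPa.
Normally consolidated clay, so the full stress increment lies on the virgin compression line:
S_c = C_c·H/(1+e₀)·log₁₀(σ'_f/σ'_0) = 0.44×4.9/(1+0.7)×log₁₀(131.82/66.383)
    = 1.2682 × 0.29792 = 0.3778 m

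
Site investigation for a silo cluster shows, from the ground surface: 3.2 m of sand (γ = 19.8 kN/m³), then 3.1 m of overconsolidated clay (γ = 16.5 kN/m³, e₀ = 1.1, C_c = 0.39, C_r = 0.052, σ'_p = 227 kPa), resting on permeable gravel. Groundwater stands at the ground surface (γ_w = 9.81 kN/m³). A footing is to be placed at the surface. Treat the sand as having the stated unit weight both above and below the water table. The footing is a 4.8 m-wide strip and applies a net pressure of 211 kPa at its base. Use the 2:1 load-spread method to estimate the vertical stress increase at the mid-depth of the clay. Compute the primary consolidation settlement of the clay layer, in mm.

S_c ≈ 41.8 mm

Mid-depth of clay below the ground surface: z = 3.2 + 3.1/2 = 4.75 m.
Total vertical stress at mid-clay: σ_v = 19.8×3.2 + 16.5×1.55 = 88.935 kPa.
Pore pressure: u = 9.81×(4.75 − 0) = 46.598 kPa.
Initial effective stress: σ'_0 = σ_v − u = 88.935 − 46.598 = 42.337 kPa.
Stress increase at mid-clay by the 2:1 spreading method:
Δσ = qB/(B+z) = 211×4.8/(4.8+4.75) = 106.05 kPa
Final effective stress: σ'_f = 42.337 + 106.05 = 148.39 kPa.
σ'_f = 148.39 ≤ σ'_p = 227 kPa, so the clay remains overconsolidated and only the recompression index applies:
S_c = C_r·H/(1+e₀)·log₁₀(σ'_f/σ'_0) = 0.052×3.1/2.1×log₁₀(148.39/42.337)
    = 0.076762 × 0.54468 = 0.04181 m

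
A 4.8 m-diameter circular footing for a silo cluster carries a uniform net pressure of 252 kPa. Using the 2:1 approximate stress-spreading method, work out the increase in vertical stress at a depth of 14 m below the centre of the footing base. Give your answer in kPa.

By the 2:1 method the load spreads at 1 horizontal : 2 vertical, so at depth z the loaded area has grown by z in each plan dimension:
Δσ ≈ qD²/(D+z)² = 252×4.8²/(4.8+14)² = 16.427 kPa

Δσ_z ≈ 16.4 kPa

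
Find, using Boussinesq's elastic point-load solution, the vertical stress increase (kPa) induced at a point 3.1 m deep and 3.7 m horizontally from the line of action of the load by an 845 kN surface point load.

Boussinesq vertical stress below a point load on an elastic half-space:
Δσ_z = 3P/(2πz²) · [1 + (r/z)²]^(−5/2)
r/z = 3.7/3.1 = 1.1935; [1+(r/z)²]^(−5/2) = 0.10925.
Δσ_z = 3×845/(2π×3.1²) × 0.10925 = 41.983 × 0.10925 = 4.587 kPa

Δσ_z ≈ 4.59 kPa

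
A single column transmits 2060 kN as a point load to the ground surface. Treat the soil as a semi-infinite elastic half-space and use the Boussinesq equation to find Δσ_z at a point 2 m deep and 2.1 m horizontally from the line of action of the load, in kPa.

Δσ_z ≈ 38.4 kPa

Boussinesq vertical stress below a point load on an elastic half-space:
Δσ_z = 3P/(2πz²) · [1 + (r/z)²]^(−5/2)
r/z = 2.1/2 = 1.05; [1+(r/z)²]^(−5/2) = 0.15601.
Δσ_z = 3×2060/(2π×2²) × 0.15601 = 245.89 × 0.15601 = 38.36 kPa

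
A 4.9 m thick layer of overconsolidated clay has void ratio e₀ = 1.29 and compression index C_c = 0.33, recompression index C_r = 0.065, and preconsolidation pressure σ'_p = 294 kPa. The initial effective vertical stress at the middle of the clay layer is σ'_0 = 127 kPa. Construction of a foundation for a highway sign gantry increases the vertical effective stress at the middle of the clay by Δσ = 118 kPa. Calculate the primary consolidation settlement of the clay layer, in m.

Final effective stress: σ'_f = 127 + 118 = 245 kPa.
σ'_f = 245 ≤ σ'_p = 294 kPa, so the clay remains overconsolidated and only the recompression index applies:
S_c = C_r·H/(1+e₀)·log₁₀(σ'_f/σ'_0) = 0.065×4.9/2.29×log₁₀(245/127)
    = 0.13908 × 0.28536 = 0.03969 m

S_c ≈ 0.0397 m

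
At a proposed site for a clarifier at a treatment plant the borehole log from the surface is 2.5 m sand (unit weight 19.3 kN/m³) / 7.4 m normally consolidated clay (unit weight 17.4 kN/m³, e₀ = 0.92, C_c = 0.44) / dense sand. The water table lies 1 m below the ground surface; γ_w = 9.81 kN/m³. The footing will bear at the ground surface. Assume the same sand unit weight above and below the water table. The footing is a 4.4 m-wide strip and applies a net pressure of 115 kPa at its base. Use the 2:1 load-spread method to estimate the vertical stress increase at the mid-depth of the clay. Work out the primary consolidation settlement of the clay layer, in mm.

S_c ≈ 422 mm

Mid-depth of clay below the ground surface: z = 2.5 + 7.4/2 = 6.2 m.
Total vertical stress at mid-clay: σ_v = 19.3×2.5 + 17.4×3.7 = 112.63 kPa.
Pore pressure: u = 9.81×(6.2 − 1) = 51.012 kPa.
Initial effective stress: σ'_0 = σ_v − u = 112.63 − 51.012 = 61.618 kPa.
Stress increase at mid-clay by the 2:1 spreading method:
Δσ = qB/(B+z) = 115×4.4/(4.4+6.2) = 47.736 kPa
Final effective stress: σ'_f = σ'_0 + Δσ = 61.618 + 47.736 = 109.35 kPa.
Normally consolidated clay, so the full stress increment lies on the virgin compression line:
S_c = C_c·H/(1+e₀)·log₁₀(σ'_f/σ'_0) = 0.44×7.4/(1+0.92)×log₁₀(109.35/61.618)
    = 1.6958 × 0.24911 = 0.4224 m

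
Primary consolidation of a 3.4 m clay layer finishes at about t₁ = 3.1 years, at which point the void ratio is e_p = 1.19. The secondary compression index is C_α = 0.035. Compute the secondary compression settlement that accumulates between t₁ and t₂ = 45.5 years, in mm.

S_s ≈ 63.4 mm

Secondary compression: S_s = C_α·H/(1+e_p)·log₁₀(t₂/t₁)
S_s = 0.035×3.4/(1+1.19)×log₁₀(45.5/3.1)
    = 0.05434 × 1.167 = 0.06339 m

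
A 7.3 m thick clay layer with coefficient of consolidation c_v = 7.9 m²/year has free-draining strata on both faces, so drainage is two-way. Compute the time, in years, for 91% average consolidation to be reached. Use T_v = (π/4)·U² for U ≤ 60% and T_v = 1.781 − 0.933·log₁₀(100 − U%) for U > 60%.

Drainage path length: H_d = H/2 = 3.65 m (double drainage).
U > 60%: T_v = 1.781 − 0.933·log₁₀(100 − 91) = 0.89069.
t = T_v·H_d²/c_v = 0.89069×3.65²/7.9 = 1.502 years.

t ≈ 1.5 years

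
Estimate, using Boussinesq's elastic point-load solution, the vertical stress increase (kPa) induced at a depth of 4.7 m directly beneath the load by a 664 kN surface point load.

Δσ_z ≈ 14.4 kPa

Boussinesq vertical stress below a point load on an elastic half-space:
Δσ_z = 3P/(2πz²) · [1 + (r/z)²]^(−5/2)
r/z = 0/4.7 = 0; [1+(r/z)²]^(−5/2) = 1.
Δσ_z = 3×664/(2π×4.7²) × 1 = 14.352 × 1 = 14.35 kPa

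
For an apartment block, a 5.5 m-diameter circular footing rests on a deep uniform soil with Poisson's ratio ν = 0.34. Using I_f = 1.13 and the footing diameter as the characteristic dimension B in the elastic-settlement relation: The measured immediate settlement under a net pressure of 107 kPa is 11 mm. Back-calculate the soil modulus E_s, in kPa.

S_e = q·B·(1−ν²)/E_s · I_f  ⇒  E_s = q·B·(1−ν²)·I_f / S_e.
E_s = 107 × 5.5 × 0.8844 × 1.13 / 0.011 = 53470 kPa

E_s ≈ 53500 kPa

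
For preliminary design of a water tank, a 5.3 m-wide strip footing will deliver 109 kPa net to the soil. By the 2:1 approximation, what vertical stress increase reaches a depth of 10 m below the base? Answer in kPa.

Δσ_z ≈ 37.8 kPa

By the 2:1 method the load spreads at 1 horizontal : 2 vertical, so at depth z the loaded area has grown by z in each plan dimension:
Δσ = qB/(B+z) = 109×5.3/(5.3+10) = 37.758 kPa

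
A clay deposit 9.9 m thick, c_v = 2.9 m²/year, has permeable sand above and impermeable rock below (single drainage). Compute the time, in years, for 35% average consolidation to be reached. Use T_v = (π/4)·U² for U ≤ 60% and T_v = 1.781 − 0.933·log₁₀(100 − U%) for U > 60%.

t ≈ 3.25 years

Drainage path length: H_d = H = 9.9 m (single drainage).
U ≤ 60%: T_v = (π/4)·U² = (π/4)×0.35² = 0.096211.
t = T_v·H_d²/c_v = 0.096211×9.9²/2.9 = 3.252 years.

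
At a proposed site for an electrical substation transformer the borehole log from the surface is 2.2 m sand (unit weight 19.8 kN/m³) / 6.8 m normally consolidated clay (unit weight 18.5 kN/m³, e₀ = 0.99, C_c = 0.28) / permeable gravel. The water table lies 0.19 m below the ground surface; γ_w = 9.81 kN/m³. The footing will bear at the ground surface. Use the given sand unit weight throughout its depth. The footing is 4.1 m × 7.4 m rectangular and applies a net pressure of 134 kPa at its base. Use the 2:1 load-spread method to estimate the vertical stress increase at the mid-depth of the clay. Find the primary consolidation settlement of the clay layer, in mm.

Mid-depth of clay below the ground surface: z = 2.2 + 6.8/2 = 5.6 m.
Total vertical stress at mid-clay: σ_v = 19.8×2.2 + 18.5×3.4 = 106.46 kPa.
Pore pressure: u = 9.81×(5.6 − 0.19) = 53.072 kPa.
Initial effective stress: σ'_0 = σ_v − u = 106.46 − 53.072 = 53.388 kPa.
Stress increase at mid-clay by the 2:1 spreading method:
Δσ = qBL/((B+z)(L+z)) = 134×4.1×7.4/((4.1+5.6)(7.4+5.6)) = 32.241 kPa
Final effective stress: σ'_f = σ'_0 + Δσ = 53.388 + 32.241 = 85.629 kPa.
Normally consolidated clay, so the full stress increment lies on the virgin compression line:
S_c = C_c·H/(1+e₀)·log₁₀(σ'_f/σ'_0) = 0.28×6.8/(1+0.99)×log₁₀(85.629/53.388)
    = 0.95678 × 0.20518 = 0.1963 m

S_c ≈ 196 mm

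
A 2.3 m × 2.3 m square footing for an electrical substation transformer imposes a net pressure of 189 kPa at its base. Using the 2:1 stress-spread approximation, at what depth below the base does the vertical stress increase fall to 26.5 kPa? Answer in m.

2:1 spreading — at depth z the loaded area has grown by z in each plan dimension:
qB²/(B+z)² = Δσ_z ⇒ z = B(√(q/Δσ_z) − 1) = 2.3×(√(189/26.5) − 1) = 3.842 m

z ≈ 3.84 m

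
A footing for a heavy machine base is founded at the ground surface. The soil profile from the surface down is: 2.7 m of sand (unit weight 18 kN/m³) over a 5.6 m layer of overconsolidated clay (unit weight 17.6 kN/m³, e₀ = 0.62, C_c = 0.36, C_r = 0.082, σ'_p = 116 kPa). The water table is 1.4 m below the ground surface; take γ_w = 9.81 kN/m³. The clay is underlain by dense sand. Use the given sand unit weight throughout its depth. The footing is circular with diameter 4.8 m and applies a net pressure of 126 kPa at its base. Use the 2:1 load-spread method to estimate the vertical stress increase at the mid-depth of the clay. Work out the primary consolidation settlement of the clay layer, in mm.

S_c ≈ 47.8 mm

Mid-depth of clay below the ground surface: z = 2.7 + 5.6/2 = 5.5 m.
Total vertical stress at mid-clay: σ_v = 18×2.7 + 17.6×2.8 = 97.88 kPa.
Pore pressure: u = 9.81×(5.5 − 1.4) = 40.221 kPa.
Initial effective stress: σ'_0 = σ_v − u = 97.88 − 40.221 = 57.659 kPa.
Stress increase at mid-clay by the 2:1 spreading method:
Δσ ≈ qD²/(D+z)² = 126×4.8²/(4.8+5.5)² = 27.364 kPa
Final effective stress: σ'_f = 57.659 + 27.364 = 85.023 kPa.
σ'_f = 85.023 ≤ σ'_p = 116 kPa, so the clay remains overconsolidated and only the recompression index applies:
S_c = C_r·H/(1+e₀)·log₁₀(σ'_f/σ'_0) = 0.082×5.6/1.62×log₁₀(85.023/57.659)
    = 0.28346 × 0.16867 = 0.04781 m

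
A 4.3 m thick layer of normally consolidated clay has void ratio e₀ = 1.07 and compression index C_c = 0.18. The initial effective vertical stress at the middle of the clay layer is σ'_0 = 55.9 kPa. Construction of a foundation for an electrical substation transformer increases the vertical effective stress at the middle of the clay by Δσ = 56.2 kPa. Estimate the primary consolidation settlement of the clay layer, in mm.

Final effective stress: σ'_f = σ'_0 + Δσ = 55.9 + 56.2 = 112.1 kPa.
Normally consolidated clay, so the full stress increment lies on the virgin compression line:
S_c = C_c·H/(1+e₀)·log₁₀(σ'_f/σ'_0) = 0.18×4.3/(1+1.07)×log₁₀(112.1/55.9)
    = 0.37391 × 0.30219 = 0.113 m

S_c ≈ 113 mm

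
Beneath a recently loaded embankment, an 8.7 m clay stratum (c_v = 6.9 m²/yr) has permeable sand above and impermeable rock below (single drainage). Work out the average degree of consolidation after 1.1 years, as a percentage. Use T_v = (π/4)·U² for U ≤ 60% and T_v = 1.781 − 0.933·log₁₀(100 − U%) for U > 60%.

Drainage path length: H_d = H = 8.7 m (single drainage).
T_v = c_v·t/H_d² = 6.9×1.1/8.7² = 0.10028.
T_v = 0.10028 corresponds to the U ≤ 60% branch:
U = √(4T_v/π) = 0.3573

U ≈ 35.7 %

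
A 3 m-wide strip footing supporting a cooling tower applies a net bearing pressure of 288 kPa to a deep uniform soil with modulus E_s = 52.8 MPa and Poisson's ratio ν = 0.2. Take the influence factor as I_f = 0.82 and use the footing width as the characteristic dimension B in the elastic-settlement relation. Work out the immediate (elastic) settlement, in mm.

Immediate (elastic) settlement: S_e = q·B·(1−ν²)/E_s · I_f.
E_s = 52.8 MPa = 52800 kPa.
S_e = 288 × 3 × (1 − 0.2²) / 52800 × 0.82
    = 288 × 3 × 0.96 / 52800 × 0.82
    = 0.01288 m = 12.88 mm

S_e ≈ 12.9 mm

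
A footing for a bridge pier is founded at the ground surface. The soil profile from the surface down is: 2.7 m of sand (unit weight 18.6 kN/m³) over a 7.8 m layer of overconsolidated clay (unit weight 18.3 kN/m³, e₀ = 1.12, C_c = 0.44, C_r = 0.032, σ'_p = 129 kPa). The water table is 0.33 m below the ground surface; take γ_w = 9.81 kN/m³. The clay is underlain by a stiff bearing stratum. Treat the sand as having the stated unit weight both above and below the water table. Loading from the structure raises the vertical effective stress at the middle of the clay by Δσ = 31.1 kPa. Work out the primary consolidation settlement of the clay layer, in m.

Mid-depth of clay below the ground surface: z = 2.7 + 7.8/2 = 6.6 m.
Total vertical stress at mid-clay: σ_v = 18.6×2.7 + 18.3×3.9 = 121.59 kPa.
Pore pressure: u = 9.81×(6.6 − 0.33) = 61.509 kPa.
Initial effective stress: σ'_0 = σ_v − u = 121.59 − 61.509 = 60.081 kPa.
Final effective stress: σ'_f = 60.081 + 31.1 = 91.181 kPa.
σ'_f = 91.181 ≤ σ'_p = 129 kPa, so the clay remains overconsolidated and only the recompression index applies:
S_c = C_r·H/(1+e₀)·log₁₀(σ'_f/σ'_0) = 0.032×7.8/2.12×log₁₀(91.181/60.081)
    = 0.11773 × 0.18117 = 0.02133 m

S_c ≈ 0.0213 m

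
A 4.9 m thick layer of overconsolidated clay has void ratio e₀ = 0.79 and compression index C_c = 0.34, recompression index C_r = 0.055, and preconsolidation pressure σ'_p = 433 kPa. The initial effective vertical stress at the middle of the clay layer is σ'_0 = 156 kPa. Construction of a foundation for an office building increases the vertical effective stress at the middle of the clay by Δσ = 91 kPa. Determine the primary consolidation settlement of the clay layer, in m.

S_c ≈ 0.03 m

Final effective stress: σ'_f = 156 + 91 = 247 kPa.
σ'_f = 247 ≤ σ'_p = 433 kPa, so the clay remains overconsolidated and only the recompression index applies:
S_c = C_r·H/(1+e₀)·log₁₀(σ'_f/σ'_0) = 0.055×4.9/1.79×log₁₀(247/156)
    = 0.15056 × 0.19957 = 0.03005 m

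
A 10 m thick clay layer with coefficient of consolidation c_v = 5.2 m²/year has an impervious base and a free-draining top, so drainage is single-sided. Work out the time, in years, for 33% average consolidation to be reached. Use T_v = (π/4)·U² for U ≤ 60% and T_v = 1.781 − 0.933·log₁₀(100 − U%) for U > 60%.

t ≈ 1.64 years

Drainage path length: H_d = H = 10 m (single drainage).
U ≤ 60%: T_v = (π/4)·U² = (π/4)×0.33² = 0.08553.
t = T_v·H_d²/c_v = 0.08553×10²/5.2 = 1.645 years.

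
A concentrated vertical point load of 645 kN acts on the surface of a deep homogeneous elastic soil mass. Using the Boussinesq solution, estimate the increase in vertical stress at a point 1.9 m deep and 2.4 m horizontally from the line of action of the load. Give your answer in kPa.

Boussinesq vertical stress below a point load on an elastic half-space:
Δσ_z = 3P/(2πz²) · [1 + (r/z)²]^(−5/2)
r/z = 2.4/1.9 = 1.2632; [1+(r/z)²]^(−5/2) = 0.092134.
Δσ_z = 3×645/(2π×1.9²) × 0.092134 = 85.309 × 0.092134 = 7.86 kPa

Δσ_z ≈ 7.86 kPa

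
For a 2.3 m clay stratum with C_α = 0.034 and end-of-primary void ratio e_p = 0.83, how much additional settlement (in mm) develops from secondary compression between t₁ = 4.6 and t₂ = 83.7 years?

S_s ≈ 53.8 mm

Secondary compression: S_s = C_α·H/(1+e_p)·log₁₀(t₂/t₁)
S_s = 0.034×2.3/(1+0.83)×log₁₀(83.7/4.6)
    = 0.04273 × 1.26 = 0.05384 m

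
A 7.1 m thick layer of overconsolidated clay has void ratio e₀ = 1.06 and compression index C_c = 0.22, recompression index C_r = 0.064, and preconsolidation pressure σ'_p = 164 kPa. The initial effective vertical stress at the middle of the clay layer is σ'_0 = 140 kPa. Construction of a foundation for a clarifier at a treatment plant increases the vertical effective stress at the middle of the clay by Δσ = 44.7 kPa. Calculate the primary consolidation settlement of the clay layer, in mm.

S_c ≈ 54.3 mm

Final effective stress: σ'_f = 140 + 44.7 = 184.7 kPa.
σ'_f = 184.7 > σ'_p = 164 kPa, so the stress path crosses the preconsolidation pressure — recompression up to σ'_p, then virgin compression beyond:
S_c = H/(1+e₀)·[C_r·log₁₀(σ'_p/σ'_0) + C_c·log₁₀(σ'_f/σ'_p)]
    = 7.1/2.06 × [0.064×log₁₀(164/140) + 0.22×log₁₀(184.7/164)]
    = 3.4466 × [0.0043978 + 0.011357] = 0.0543 m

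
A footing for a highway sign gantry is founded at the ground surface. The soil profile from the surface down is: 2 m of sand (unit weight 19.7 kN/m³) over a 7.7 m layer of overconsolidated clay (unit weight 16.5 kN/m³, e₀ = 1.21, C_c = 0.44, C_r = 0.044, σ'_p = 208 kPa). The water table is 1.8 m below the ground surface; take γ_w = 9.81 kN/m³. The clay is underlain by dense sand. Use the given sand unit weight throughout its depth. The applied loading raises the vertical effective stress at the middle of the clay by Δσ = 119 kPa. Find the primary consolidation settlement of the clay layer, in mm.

S_c ≈ 70.5 mm

Mid-depth of clay below the ground surface: z = 2 + 7.7/2 = 5.85 m.
Total vertical stress at mid-clay: σ_v = 19.7×2 + 16.5×3.85 = 102.92 kPa.
Pore pressure: u = 9.81×(5.85 − 1.8) = 39.73 kPa.
Initial effective stress: σ'_0 = σ_v − u = 102.92 − 39.73 = 63.19 kPa.
Final effective stress: σ'_f = 63.19 + 119 = 182.19 kPa.
σ'_f = 182.19 ≤ σ'_p = 208 kPa, so the clay remains overconsolidated and only the recompression index applies:
S_c = C_r·H/(1+e₀)·log₁₀(σ'_f/σ'_0) = 0.044×7.7/2.21×log₁₀(182.19/63.19)
    = 0.1533 × 0.45988 = 0.0705 m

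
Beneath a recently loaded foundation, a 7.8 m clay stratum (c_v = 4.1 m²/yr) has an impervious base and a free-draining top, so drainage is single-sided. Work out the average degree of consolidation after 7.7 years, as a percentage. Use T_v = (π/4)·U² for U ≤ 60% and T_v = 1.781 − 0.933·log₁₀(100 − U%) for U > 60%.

U ≈ 77.5 %

Drainage path length: H_d = H = 7.8 m (single drainage).
T_v = c_v·t/H_d² = 4.1×7.7/7.8² = 0.5189.
T_v = 0.5189 corresponds to the U > 60% branch:
U = 1 − 10^((1.781 − T_v)/0.933)/100 = 0.7747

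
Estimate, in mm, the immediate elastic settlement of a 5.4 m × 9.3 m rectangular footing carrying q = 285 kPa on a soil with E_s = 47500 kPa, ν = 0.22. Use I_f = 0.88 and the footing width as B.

Immediate (elastic) settlement: S_e = q·B·(1−ν²)/E_s · I_f.
S_e = 285 × 5.4 × (1 − 0.22²) / 47500 × 0.88
    = 285 × 5.4 × 0.9516 / 47500 × 0.88
    = 0.02713 m = 27.13 mm

S_e ≈ 27.1 mm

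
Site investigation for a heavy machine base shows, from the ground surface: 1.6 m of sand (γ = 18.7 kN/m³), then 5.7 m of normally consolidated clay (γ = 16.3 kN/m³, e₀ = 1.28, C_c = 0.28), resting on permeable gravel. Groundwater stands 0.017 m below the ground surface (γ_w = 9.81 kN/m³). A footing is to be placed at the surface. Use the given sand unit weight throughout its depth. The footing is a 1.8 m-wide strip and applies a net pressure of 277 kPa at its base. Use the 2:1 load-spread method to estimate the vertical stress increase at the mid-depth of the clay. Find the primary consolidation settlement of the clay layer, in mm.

Mid-depth of clay below the ground surface: z = 1.6 + 5.7/2 = 4.45 m.
Total vertical stress at mid-clay: σ_v = 18.7×1.6 + 16.3×2.85 = 76.375 kPa.
Pore pressure: u = 9.81×(4.45 − 0.017) = 43.488 kPa.
Initial effective stress: σ'_0 = σ_v − u = 76.375 − 43.488 = 32.887 kPa.
Stress increase at mid-clay by the 2:1 spreading method:
Δσ = qB/(B+z) = 277×1.8/(1.8+4.45) = 79.776 kPa
Final effective stress: σ'_f = σ'_0 + Δσ = 32.887 + 79.776 = 112.66 kPa.
Normally consolidated clay, so the full stress increment lies on the virgin compression line:
S_c = C_c·H/(1+e₀)·log₁₀(σ'_f/σ'_0) = 0.28×5.7/(1+1.28)×log₁₀(112.66/32.887)
    = 0.7 × 0.53475 = 0.3743 m

S_c ≈ 374 mm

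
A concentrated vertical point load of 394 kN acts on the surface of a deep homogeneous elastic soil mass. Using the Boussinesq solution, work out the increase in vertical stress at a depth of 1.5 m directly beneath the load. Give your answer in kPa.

Δσ_z ≈ 83.6 kPa

Boussinesq vertical stress below a point load on an elastic half-space:
Δσ_z = 3P/(2πz²) · [1 + (r/z)²]^(−5/2)
r/z = 0/1.5 = 0; [1+(r/z)²]^(−5/2) = 1.
Δσ_z = 3×394/(2π×1.5²) × 1 = 83.609 × 1 = 83.61 kPa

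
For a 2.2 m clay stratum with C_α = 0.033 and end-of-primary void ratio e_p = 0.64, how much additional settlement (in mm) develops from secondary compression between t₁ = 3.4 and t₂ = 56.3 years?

S_s ≈ 54 mm

Secondary compression: S_s = C_α·H/(1+e_p)·log₁₀(t₂/t₁)
S_s = 0.033×2.2/(1+0.64)×log₁₀(56.3/3.4)
    = 0.04427 × 1.219 = 0.05396 m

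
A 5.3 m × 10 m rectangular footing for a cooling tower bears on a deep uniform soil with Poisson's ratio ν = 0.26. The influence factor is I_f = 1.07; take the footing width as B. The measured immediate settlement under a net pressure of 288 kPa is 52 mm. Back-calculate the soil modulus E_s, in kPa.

E_s ≈ 29300 kPa

S_e = q·B·(1−ν²)/E_s · I_f  ⇒  E_s = q·B·(1−ν²)·I_f / S_e.
E_s = 288 × 5.3 × 0.9324 × 1.07 / 0.052 = 29290 kPa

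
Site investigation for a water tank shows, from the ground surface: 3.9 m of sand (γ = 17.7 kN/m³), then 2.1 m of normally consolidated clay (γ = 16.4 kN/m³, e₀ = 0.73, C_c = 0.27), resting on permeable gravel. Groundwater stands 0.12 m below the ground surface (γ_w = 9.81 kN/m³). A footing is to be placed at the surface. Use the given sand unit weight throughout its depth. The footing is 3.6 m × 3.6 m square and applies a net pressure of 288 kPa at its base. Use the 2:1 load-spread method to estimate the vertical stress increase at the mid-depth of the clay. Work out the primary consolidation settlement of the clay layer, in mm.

S_c ≈ 119 mm

Mid-depth of clay below the ground surface: z = 3.9 + 2.1/2 = 4.95 m.
Total vertical stress at mid-clay: σ_v = 17.7×3.9 + 16.4×1.05 = 86.25 kPa.
Pore pressure: u = 9.81×(4.95 − 0.12) = 47.382 kPa.
Initial effective stress: σ'_0 = σ_v − u = 86.25 − 47.382 = 38.868 kPa.
Stress increase at mid-clay by the 2:1 spreading method:
Δσ = qBL/((B+z)(L+z)) = 288×3.6×3.6/((3.6+4.95)(3.6+4.95)) = 51.058 kPa
Final effective stress: σ'_f = σ'_0 + Δσ = 38.868 + 51.058 = 89.926 kPa.
Normally consolidated clay, so the full stress increment lies on the virgin compression line:
S_c = C_c·H/(1+e₀)·log₁₀(σ'_f/σ'_0) = 0.27×2.1/(1+0.73)×log₁₀(89.926/38.868)
    = 0.32775 × 0.36429 = 0.1194 m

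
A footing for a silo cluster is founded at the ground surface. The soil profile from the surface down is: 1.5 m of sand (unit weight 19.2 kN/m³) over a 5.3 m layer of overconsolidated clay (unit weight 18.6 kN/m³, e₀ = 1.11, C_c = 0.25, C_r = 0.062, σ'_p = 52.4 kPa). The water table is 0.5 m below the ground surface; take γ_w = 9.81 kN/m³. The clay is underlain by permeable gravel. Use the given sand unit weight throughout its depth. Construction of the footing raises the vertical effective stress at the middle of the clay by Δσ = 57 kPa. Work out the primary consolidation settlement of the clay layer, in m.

Mid-depth of clay below the ground surface: z = 1.5 + 5.3/2 = 4.15 m.
Total vertical stress at mid-clay: σ_v = 19.2×1.5 + 18.6×2.65 = 78.09 kPa.
Pore pressure: u = 9.81×(4.15 − 0.5) = 35.806 kPa.
Initial effective stress: σ'_0 = σ_v − u = 78.09 − 35.806 = 42.284 kPa.
Final effective stress: σ'_f = 42.284 + 57 = 99.284 kPa.
σ'_f = 99.284 > σ'_p = 52.4 kPa, so the stress path crosses the preconsolidation pressure — recompression up to σ'_p, then virgin compression beyond:
S_c = H/(1+e₀)·[C_r·log₁₀(σ'_p/σ'_0) + C_c·log₁₀(σ'_f/σ'_p)]
    = 5.3/2.11 × [0.062×log₁₀(52.4/42.284) + 0.25×log₁₀(99.284/52.4)]
    = 2.5118 × [0.0057756 + 0.069387] = 0.1888 m

S_c ≈ 0.189 m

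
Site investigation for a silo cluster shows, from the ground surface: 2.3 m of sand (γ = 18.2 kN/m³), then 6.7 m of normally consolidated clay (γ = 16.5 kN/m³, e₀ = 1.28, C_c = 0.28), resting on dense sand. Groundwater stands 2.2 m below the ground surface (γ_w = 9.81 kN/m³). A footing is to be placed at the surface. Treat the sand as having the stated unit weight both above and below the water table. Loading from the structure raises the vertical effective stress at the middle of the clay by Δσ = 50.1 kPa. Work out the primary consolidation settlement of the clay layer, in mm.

Mid-depth of clay below the ground surface: z = 2.3 + 6.7/2 = 5.65 m.
Total vertical stress at mid-clay: σ_v = 18.2×2.3 + 16.5×3.35 = 97.135 kPa.
Pore pressure: u = 9.81×(5.65 − 2.2) = 33.845 kPa.
Initial effective stress: σ'_0 = σ_v − u = 97.135 − 33.845 = 63.29 kPa.
Final effective stress: σ'_f = σ'_0 + Δσ = 63.29 + 50.1 = 113.39 kPa.
Normally consolidated clay, so the full stress increment lies on the virgin compression line:
S_c = C_c·H/(1+e₀)·log₁₀(σ'_f/σ'_0) = 0.28×6.7/(1+1.28)×log₁₀(113.39/63.29)
    = 0.82281 × 0.25324 = 0.2084 m

S_c ≈ 208 mm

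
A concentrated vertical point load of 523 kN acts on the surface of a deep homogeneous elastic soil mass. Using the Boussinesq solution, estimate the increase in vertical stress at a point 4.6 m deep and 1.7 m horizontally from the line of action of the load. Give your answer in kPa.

Boussinesq vertical stress below a point load on an elastic half-space:
Δσ_z = 3P/(2πz²) · [1 + (r/z)²]^(−5/2)
r/z = 1.7/4.6 = 0.36957; [1+(r/z)²]^(−5/2) = 0.72611.
Δσ_z = 3×523/(2π×4.6²) × 0.72611 = 11.801 × 0.72611 = 8.569 kPa

Δσ_z ≈ 8.57 kPa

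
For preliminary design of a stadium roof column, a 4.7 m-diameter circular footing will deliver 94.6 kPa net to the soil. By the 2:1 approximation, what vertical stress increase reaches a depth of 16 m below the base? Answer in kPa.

By the 2:1 method the load spreads at 1 horizontal : 2 vertical, so at depth z the loaded area has grown by z in each plan dimension:
Δσ ≈ qD²/(D+z)² = 94.6×4.7²/(4.7+16)² = 4.8769 kPa

Δσ_z ≈ 4.88 kPa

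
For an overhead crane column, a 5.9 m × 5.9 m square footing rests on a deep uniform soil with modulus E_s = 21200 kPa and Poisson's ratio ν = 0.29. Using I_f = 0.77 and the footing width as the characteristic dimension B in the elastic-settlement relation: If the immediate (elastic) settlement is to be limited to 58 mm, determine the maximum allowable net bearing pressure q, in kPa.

q ≈ 296 kPa

S_e = q·B·(1−ν²)/E_s · I_f  ⇒  q = S_e·E_s / (B·(1−ν²)·I_f).
q = 0.058 × 21200 / (5.9 × 0.9159 × 0.77) = 295.5 kPa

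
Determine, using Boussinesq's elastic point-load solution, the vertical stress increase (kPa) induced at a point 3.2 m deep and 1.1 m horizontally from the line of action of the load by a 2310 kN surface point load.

Δσ_z ≈ 81.5 kPa

Boussinesq vertical stress below a point load on an elastic half-space:
Δσ_z = 3P/(2πz²) · [1 + (r/z)²]^(−5/2)
r/z = 1.1/3.2 = 0.34375; [1+(r/z)²]^(−5/2) = 0.75637.
Δσ_z = 3×2310/(2π×3.2²) × 0.75637 = 107.71 × 0.75637 = 81.47 kPa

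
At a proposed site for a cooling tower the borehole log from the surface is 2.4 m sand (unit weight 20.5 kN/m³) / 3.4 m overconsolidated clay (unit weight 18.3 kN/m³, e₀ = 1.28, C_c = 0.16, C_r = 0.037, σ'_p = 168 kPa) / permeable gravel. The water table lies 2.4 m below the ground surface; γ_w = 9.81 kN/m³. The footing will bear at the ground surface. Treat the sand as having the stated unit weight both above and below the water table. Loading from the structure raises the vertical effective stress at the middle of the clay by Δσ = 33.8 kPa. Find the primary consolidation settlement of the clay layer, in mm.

S_c ≈ 10.2 mm

Mid-depth of clay below the ground surface: z = 2.4 + 3.4/2 = 4.1 m.
Total vertical stress at mid-clay: σ_v = 20.5×2.4 + 18.3×1.7 = 80.31 kPa.
Pore pressure: u = 9.81×(4.1 − 2.4) = 16.677 kPa.
Initial effective stress: σ'_0 = σ_v − u = 80.31 − 16.677 = 63.633 kPa.
Final effective stress: σ'_f = 63.633 + 33.8 = 97.433 kPa.
σ'_f = 97.433 ≤ σ'_p = 168 kPa, so the clay remains overconsolidated and only the recompression index applies:
S_c = C_r·H/(1+e₀)·log₁₀(σ'_f/σ'_0) = 0.037×3.4/2.28×log₁₀(97.433/63.633)
    = 0.055174 × 0.18502 = 0.01021 m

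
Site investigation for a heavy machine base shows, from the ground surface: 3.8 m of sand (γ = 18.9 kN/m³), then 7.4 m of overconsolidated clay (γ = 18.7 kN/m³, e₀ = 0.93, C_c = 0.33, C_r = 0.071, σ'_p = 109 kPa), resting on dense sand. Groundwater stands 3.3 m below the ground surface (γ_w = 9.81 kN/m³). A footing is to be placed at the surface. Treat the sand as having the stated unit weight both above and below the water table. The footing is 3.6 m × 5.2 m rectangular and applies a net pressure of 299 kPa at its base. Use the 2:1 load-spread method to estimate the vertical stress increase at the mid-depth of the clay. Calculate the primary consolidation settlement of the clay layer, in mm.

Mid-depth of clay below the ground surface: z = 3.8 + 7.4/2 = 7.5 m.
Total vertical stress at mid-clay: σ_v = 18.9×3.8 + 18.7×3.7 = 141.01 kPa.
Pore pressure: u = 9.81×(7.5 − 3.3) = 41.202 kPa.
Initial effective stress: σ'_0 = σ_v − u = 141.01 − 41.202 = 99.808 kPa.
Stress increase at mid-clay by the 2:1 spreading method:
Δσ = qBL/((B+z)(L+z)) = 299×3.6×5.2/((3.6+7.5)(5.2+7.5)) = 39.705 kPa
Final effective stress: σ'_f = 99.808 + 39.705 = 139.51 kPa.
σ'_f = 139.51 > σ'_p = 109 kPa, so the stress path crosses the preconsolidation pressure — recompression up to σ'_p, then virgin compression beyond:
S_c = H/(1+e₀)·[C_r·log₁₀(σ'_p/σ'_0) + C_c·log₁₀(σ'_f/σ'_p)]
    = 7.4/1.93 × [0.071×log₁₀(109/99.808) + 0.33×log₁₀(139.51/109)]
    = 3.8342 × [0.0027165 + 0.035369] = 0.146 m

S_c ≈ 146 mm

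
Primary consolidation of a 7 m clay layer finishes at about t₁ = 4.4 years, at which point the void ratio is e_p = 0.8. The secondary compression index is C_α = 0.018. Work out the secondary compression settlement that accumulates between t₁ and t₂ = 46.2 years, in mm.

Secondary compression: S_s = C_α·H/(1+e_p)·log₁₀(t₂/t₁)
S_s = 0.018×7/(1+0.8)×log₁₀(46.2/4.4)
    = 0.07 × 1.021 = 0.07148 m

S_s ≈ 71.5 mm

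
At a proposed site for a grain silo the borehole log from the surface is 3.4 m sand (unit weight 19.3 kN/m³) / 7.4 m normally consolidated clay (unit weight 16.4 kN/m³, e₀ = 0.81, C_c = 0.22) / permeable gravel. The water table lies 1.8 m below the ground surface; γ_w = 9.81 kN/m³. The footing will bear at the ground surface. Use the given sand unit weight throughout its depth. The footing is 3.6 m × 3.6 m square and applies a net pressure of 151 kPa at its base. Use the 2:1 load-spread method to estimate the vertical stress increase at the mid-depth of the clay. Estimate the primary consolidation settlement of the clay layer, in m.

S_c ≈ 0.0809 m

Mid-depth of clay below the ground surface: z = 3.4 + 7.4/2 = 7.1 m.
Total vertical stress at mid-clay: σ_v = 19.3×3.4 + 16.4×3.7 = 126.3 kPa.
Pore pressure: u = 9.81×(7.1 − 1.8) = 51.993 kPa.
Initial effective stress: σ'_0 = σ_v − u = 126.3 − 51.993 = 74.307 kPa.
Stress increase at mid-clay by the 2:1 spreading method:
Δσ = qBL/((B+z)(L+z)) = 151×3.6×3.6/((3.6+7.1)(3.6+7.1)) = 17.093 kPa
Final effective stress: σ'_f = σ'_0 + Δσ = 74.307 + 17.093 = 91.4 kPa.
Normally consolidated clay, so the full stress increment lies on the virgin compression line:
S_c = C_c·H/(1+e₀)·log₁₀(σ'_f/σ'_0) = 0.22×7.4/(1+0.81)×log₁₀(91.4/74.307)
    = 0.89945 × 0.089916 = 0.08087 m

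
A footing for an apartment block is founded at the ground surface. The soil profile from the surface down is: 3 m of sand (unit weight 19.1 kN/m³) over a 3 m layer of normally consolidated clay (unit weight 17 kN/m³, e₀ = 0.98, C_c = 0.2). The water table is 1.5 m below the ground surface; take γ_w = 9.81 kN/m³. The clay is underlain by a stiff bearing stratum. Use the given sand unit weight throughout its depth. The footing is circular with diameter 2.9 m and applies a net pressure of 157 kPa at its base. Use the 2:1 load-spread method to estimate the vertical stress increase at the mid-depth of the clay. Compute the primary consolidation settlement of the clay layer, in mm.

S_c ≈ 49.1 mm

Mid-depth of clay below the ground surface: z = 3 + 3/2 = 4.5 m.
Total vertical stress at mid-clay: σ_v = 19.1×3 + 17×1.5 = 82.8 kPa.
Pore pressure: u = 9.81×(4.5 − 1.5) = 29.43 kPa.
Initial effective stress: σ'_0 = σ_v − u = 82.8 − 29.43 = 53.37 kPa.
Stress increase at mid-clay by the 2:1 spreading method:
Δσ ≈ qD²/(D+z)² = 157×2.9²/(2.9+4.5)² = 24.112 kPa
Final effective stress: σ'_f = σ'_0 + Δσ = 53.37 + 24.112 = 77.482 kPa.
Normally consolidated clay, so the full stress increment lies on the virgin compression line:
S_c = C_c·H/(1+e₀)·log₁₀(σ'_f/σ'_0) = 0.2×3/(1+0.98)×log₁₀(77.482/53.37)
    = 0.30303 × 0.1619 = 0.04906 m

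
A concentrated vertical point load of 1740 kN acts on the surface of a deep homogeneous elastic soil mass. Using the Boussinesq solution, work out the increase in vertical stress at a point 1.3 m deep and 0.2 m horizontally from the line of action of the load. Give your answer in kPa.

Δσ_z ≈ 464 kPa

Boussinesq vertical stress below a point load on an elastic half-space:
Δσ_z = 3P/(2πz²) · [1 + (r/z)²]^(−5/2)
r/z = 0.2/1.3 = 0.15385; [1+(r/z)²]^(−5/2) = 0.9432.
Δσ_z = 3×1740/(2π×1.3²) × 0.9432 = 491.59 × 0.9432 = 463.7 kPa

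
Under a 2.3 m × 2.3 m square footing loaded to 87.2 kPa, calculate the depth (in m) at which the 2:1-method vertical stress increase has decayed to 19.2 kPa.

2:1 spreading — at depth z the loaded area has grown by z in each plan dimension:
qB²/(B+z)² = Δσ_z ⇒ z = B(√(q/Δσ_z) − 1) = 2.3×(√(87.2/19.2) − 1) = 2.602 m

z ≈ 2.6 m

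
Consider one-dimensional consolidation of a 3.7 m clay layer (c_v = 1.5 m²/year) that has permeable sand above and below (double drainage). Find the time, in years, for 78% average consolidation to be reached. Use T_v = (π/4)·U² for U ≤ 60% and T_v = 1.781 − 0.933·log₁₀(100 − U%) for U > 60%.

Drainage path length: H_d = H/2 = 1.85 m (double drainage).
U > 60%: T_v = 1.781 − 0.933·log₁₀(100 − 78) = 0.52852.
t = T_v·H_d²/c_v = 0.52852×1.85²/1.5 = 1.206 years.

t ≈ 1.21 years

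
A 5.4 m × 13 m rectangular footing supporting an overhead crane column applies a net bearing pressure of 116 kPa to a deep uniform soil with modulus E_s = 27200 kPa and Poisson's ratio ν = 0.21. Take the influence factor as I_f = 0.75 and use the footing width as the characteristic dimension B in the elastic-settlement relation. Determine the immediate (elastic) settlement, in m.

Immediate (elastic) settlement: S_e = q·B·(1−ν²)/E_s · I_f.
S_e = 116 × 5.4 × (1 − 0.21²) / 27200 × 0.75
    = 116 × 5.4 × 0.9559 / 27200 × 0.75
    = 0.01651 m

S_e ≈ 0.0165 m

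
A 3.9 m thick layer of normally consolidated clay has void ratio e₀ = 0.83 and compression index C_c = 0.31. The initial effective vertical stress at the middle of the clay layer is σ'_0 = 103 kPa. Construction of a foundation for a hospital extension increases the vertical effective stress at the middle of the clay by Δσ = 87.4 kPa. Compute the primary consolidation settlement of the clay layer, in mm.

S_c ≈ 176 mm

Final effective stress: σ'_f = σ'_0 + Δσ = 103 + 87.4 = 190.4 kPa.
Normally consolidated clay, so the full stress increment lies on the virgin compression line:
S_c = C_c·H/(1+e₀)·log₁₀(σ'_f/σ'_0) = 0.31×3.9/(1+0.83)×log₁₀(190.4/103)
    = 0.66066 × 0.26683 = 0.1763 m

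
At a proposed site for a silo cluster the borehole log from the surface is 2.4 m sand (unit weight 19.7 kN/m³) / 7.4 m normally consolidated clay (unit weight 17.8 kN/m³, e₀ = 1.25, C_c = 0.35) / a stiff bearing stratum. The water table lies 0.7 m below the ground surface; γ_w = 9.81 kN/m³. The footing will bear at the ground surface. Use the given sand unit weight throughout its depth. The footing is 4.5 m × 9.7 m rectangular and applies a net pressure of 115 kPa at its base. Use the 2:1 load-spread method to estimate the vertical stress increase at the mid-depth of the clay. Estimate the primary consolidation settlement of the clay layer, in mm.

S_c ≈ 202 mm

Mid-depth of clay below the ground surface: z = 2.4 + 7.4/2 = 6.1 m.
Total vertical stress at mid-clay: σ_v = 19.7×2.4 + 17.8×3.7 = 113.14 kPa.
Pore pressure: u = 9.81×(6.1 − 0.7) = 52.974 kPa.
Initial effective stress: σ'_0 = σ_v − u = 113.14 − 52.974 = 60.166 kPa.
Stress increase at mid-clay by the 2:1 spreading method:
Δσ = qBL/((B+z)(L+z)) = 115×4.5×9.7/((4.5+6.1)(9.7+6.1)) = 29.972 kPa
Final effective stress: σ'_f = σ'_0 + Δσ = 60.166 + 29.972 = 90.138 kPa.
Normally consolidated clay, so the full stress increment lies on the virgin compression line:
S_c = C_c·H/(1+e₀)·log₁₀(σ'_f/σ'_0) = 0.35×7.4/(1+1.25)×log₁₀(90.138/60.166)
    = 1.1511 × 0.17556 = 0.2021 m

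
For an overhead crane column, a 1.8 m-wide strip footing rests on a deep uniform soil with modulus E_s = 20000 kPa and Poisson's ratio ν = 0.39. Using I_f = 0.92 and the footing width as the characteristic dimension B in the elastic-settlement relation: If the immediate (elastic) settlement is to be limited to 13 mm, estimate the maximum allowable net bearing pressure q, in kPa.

q ≈ 185 kPa

S_e = q·B·(1−ν²)/E_s · I_f  ⇒  q = S_e·E_s / (B·(1−ν²)·I_f).
q = 0.013 × 20000 / (1.8 × 0.8479 × 0.92) = 185.2 kPa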